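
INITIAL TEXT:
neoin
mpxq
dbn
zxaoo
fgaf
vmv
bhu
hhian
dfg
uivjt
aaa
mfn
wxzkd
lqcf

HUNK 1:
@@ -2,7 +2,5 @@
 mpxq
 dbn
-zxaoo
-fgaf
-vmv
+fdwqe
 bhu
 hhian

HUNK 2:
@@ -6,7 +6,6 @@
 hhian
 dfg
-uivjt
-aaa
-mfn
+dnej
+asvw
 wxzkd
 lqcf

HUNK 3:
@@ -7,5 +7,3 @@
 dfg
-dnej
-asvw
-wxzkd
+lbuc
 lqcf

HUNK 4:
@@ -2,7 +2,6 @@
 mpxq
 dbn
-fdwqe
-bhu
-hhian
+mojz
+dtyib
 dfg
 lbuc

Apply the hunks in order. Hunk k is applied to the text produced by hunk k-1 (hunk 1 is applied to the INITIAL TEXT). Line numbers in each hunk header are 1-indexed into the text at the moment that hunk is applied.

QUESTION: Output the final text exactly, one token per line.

Answer: neoin
mpxq
dbn
mojz
dtyib
dfg
lbuc
lqcf

Derivation:
Hunk 1: at line 2 remove [zxaoo,fgaf,vmv] add [fdwqe] -> 12 lines: neoin mpxq dbn fdwqe bhu hhian dfg uivjt aaa mfn wxzkd lqcf
Hunk 2: at line 6 remove [uivjt,aaa,mfn] add [dnej,asvw] -> 11 lines: neoin mpxq dbn fdwqe bhu hhian dfg dnej asvw wxzkd lqcf
Hunk 3: at line 7 remove [dnej,asvw,wxzkd] add [lbuc] -> 9 lines: neoin mpxq dbn fdwqe bhu hhian dfg lbuc lqcf
Hunk 4: at line 2 remove [fdwqe,bhu,hhian] add [mojz,dtyib] -> 8 lines: neoin mpxq dbn mojz dtyib dfg lbuc lqcf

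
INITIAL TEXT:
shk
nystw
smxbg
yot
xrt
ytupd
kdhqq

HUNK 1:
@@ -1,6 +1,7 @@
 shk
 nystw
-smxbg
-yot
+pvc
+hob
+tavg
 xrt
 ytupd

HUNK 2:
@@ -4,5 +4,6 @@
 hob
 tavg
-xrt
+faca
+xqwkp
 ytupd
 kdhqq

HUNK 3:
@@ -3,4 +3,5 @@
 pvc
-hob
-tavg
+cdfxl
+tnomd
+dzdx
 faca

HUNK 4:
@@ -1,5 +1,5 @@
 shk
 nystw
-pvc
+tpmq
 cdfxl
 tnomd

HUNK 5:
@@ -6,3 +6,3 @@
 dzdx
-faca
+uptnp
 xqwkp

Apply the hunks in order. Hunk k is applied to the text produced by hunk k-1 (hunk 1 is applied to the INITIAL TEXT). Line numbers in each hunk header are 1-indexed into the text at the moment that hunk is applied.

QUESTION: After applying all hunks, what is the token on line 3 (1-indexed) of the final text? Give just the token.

Answer: tpmq

Derivation:
Hunk 1: at line 1 remove [smxbg,yot] add [pvc,hob,tavg] -> 8 lines: shk nystw pvc hob tavg xrt ytupd kdhqq
Hunk 2: at line 4 remove [xrt] add [faca,xqwkp] -> 9 lines: shk nystw pvc hob tavg faca xqwkp ytupd kdhqq
Hunk 3: at line 3 remove [hob,tavg] add [cdfxl,tnomd,dzdx] -> 10 lines: shk nystw pvc cdfxl tnomd dzdx faca xqwkp ytupd kdhqq
Hunk 4: at line 1 remove [pvc] add [tpmq] -> 10 lines: shk nystw tpmq cdfxl tnomd dzdx faca xqwkp ytupd kdhqq
Hunk 5: at line 6 remove [faca] add [uptnp] -> 10 lines: shk nystw tpmq cdfxl tnomd dzdx uptnp xqwkp ytupd kdhqq
Final line 3: tpmq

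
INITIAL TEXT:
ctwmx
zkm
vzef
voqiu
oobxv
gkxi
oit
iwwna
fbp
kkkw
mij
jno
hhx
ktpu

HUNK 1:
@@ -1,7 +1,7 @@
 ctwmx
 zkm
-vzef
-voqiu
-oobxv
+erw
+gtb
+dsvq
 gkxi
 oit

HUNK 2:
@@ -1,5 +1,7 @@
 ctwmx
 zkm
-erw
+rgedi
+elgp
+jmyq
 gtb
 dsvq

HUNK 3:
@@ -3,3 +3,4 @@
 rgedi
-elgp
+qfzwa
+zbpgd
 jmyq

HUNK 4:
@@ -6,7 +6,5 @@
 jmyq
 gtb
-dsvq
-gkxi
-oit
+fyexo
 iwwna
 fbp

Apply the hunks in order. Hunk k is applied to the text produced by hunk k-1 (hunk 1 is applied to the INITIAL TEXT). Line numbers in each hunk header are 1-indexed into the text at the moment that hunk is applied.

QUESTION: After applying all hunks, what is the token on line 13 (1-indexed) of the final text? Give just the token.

Hunk 1: at line 1 remove [vzef,voqiu,oobxv] add [erw,gtb,dsvq] -> 14 lines: ctwmx zkm erw gtb dsvq gkxi oit iwwna fbp kkkw mij jno hhx ktpu
Hunk 2: at line 1 remove [erw] add [rgedi,elgp,jmyq] -> 16 lines: ctwmx zkm rgedi elgp jmyq gtb dsvq gkxi oit iwwna fbp kkkw mij jno hhx ktpu
Hunk 3: at line 3 remove [elgp] add [qfzwa,zbpgd] -> 17 lines: ctwmx zkm rgedi qfzwa zbpgd jmyq gtb dsvq gkxi oit iwwna fbp kkkw mij jno hhx ktpu
Hunk 4: at line 6 remove [dsvq,gkxi,oit] add [fyexo] -> 15 lines: ctwmx zkm rgedi qfzwa zbpgd jmyq gtb fyexo iwwna fbp kkkw mij jno hhx ktpu
Final line 13: jno

Answer: jno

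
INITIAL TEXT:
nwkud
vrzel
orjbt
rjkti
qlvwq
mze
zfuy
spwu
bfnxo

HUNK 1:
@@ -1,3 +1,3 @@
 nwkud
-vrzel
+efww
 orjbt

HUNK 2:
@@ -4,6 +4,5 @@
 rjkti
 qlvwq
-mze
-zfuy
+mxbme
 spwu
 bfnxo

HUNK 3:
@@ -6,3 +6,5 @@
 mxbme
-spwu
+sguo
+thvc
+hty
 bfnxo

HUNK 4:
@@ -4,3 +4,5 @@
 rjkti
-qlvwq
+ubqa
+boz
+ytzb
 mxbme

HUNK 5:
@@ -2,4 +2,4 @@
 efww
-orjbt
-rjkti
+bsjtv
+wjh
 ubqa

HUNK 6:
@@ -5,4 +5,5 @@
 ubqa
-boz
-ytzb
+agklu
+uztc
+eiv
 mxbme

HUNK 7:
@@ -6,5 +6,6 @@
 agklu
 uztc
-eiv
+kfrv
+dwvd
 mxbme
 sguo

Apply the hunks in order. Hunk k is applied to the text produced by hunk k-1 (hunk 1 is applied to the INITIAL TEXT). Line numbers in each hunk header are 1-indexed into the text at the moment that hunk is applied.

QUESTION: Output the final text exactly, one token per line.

Answer: nwkud
efww
bsjtv
wjh
ubqa
agklu
uztc
kfrv
dwvd
mxbme
sguo
thvc
hty
bfnxo

Derivation:
Hunk 1: at line 1 remove [vrzel] add [efww] -> 9 lines: nwkud efww orjbt rjkti qlvwq mze zfuy spwu bfnxo
Hunk 2: at line 4 remove [mze,zfuy] add [mxbme] -> 8 lines: nwkud efww orjbt rjkti qlvwq mxbme spwu bfnxo
Hunk 3: at line 6 remove [spwu] add [sguo,thvc,hty] -> 10 lines: nwkud efww orjbt rjkti qlvwq mxbme sguo thvc hty bfnxo
Hunk 4: at line 4 remove [qlvwq] add [ubqa,boz,ytzb] -> 12 lines: nwkud efww orjbt rjkti ubqa boz ytzb mxbme sguo thvc hty bfnxo
Hunk 5: at line 2 remove [orjbt,rjkti] add [bsjtv,wjh] -> 12 lines: nwkud efww bsjtv wjh ubqa boz ytzb mxbme sguo thvc hty bfnxo
Hunk 6: at line 5 remove [boz,ytzb] add [agklu,uztc,eiv] -> 13 lines: nwkud efww bsjtv wjh ubqa agklu uztc eiv mxbme sguo thvc hty bfnxo
Hunk 7: at line 6 remove [eiv] add [kfrv,dwvd] -> 14 lines: nwkud efww bsjtv wjh ubqa agklu uztc kfrv dwvd mxbme sguo thvc hty bfnxo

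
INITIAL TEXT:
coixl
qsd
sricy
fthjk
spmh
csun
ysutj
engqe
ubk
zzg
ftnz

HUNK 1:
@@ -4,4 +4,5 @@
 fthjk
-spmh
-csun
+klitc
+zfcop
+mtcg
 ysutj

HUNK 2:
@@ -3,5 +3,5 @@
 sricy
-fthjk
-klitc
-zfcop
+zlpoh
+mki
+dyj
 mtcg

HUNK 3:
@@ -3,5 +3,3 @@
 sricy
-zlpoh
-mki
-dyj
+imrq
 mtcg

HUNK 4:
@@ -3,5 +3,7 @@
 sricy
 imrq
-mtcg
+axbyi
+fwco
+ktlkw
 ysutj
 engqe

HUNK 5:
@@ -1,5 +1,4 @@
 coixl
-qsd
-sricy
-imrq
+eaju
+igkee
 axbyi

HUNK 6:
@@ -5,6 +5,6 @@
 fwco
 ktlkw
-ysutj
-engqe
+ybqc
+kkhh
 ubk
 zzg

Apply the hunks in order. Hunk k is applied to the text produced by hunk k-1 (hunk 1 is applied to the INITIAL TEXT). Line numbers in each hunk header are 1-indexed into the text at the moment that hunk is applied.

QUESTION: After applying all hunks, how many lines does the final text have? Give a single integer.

Answer: 11

Derivation:
Hunk 1: at line 4 remove [spmh,csun] add [klitc,zfcop,mtcg] -> 12 lines: coixl qsd sricy fthjk klitc zfcop mtcg ysutj engqe ubk zzg ftnz
Hunk 2: at line 3 remove [fthjk,klitc,zfcop] add [zlpoh,mki,dyj] -> 12 lines: coixl qsd sricy zlpoh mki dyj mtcg ysutj engqe ubk zzg ftnz
Hunk 3: at line 3 remove [zlpoh,mki,dyj] add [imrq] -> 10 lines: coixl qsd sricy imrq mtcg ysutj engqe ubk zzg ftnz
Hunk 4: at line 3 remove [mtcg] add [axbyi,fwco,ktlkw] -> 12 lines: coixl qsd sricy imrq axbyi fwco ktlkw ysutj engqe ubk zzg ftnz
Hunk 5: at line 1 remove [qsd,sricy,imrq] add [eaju,igkee] -> 11 lines: coixl eaju igkee axbyi fwco ktlkw ysutj engqe ubk zzg ftnz
Hunk 6: at line 5 remove [ysutj,engqe] add [ybqc,kkhh] -> 11 lines: coixl eaju igkee axbyi fwco ktlkw ybqc kkhh ubk zzg ftnz
Final line count: 11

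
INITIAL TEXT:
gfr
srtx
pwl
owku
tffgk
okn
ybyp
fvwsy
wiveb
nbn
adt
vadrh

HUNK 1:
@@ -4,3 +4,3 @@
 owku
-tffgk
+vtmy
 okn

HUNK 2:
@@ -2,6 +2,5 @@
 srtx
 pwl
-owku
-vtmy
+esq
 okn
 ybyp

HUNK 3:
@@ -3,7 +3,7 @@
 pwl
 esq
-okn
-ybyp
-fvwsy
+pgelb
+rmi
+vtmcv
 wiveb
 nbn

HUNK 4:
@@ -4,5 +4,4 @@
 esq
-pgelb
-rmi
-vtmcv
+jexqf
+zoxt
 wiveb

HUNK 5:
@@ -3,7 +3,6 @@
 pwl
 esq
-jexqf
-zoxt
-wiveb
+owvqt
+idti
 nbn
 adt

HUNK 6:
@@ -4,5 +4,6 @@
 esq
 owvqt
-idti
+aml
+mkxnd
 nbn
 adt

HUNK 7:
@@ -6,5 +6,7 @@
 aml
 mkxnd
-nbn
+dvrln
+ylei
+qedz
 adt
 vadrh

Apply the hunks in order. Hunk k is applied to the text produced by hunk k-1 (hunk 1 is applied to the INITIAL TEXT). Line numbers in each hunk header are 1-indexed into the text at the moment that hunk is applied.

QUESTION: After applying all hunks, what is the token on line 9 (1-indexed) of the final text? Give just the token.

Answer: ylei

Derivation:
Hunk 1: at line 4 remove [tffgk] add [vtmy] -> 12 lines: gfr srtx pwl owku vtmy okn ybyp fvwsy wiveb nbn adt vadrh
Hunk 2: at line 2 remove [owku,vtmy] add [esq] -> 11 lines: gfr srtx pwl esq okn ybyp fvwsy wiveb nbn adt vadrh
Hunk 3: at line 3 remove [okn,ybyp,fvwsy] add [pgelb,rmi,vtmcv] -> 11 lines: gfr srtx pwl esq pgelb rmi vtmcv wiveb nbn adt vadrh
Hunk 4: at line 4 remove [pgelb,rmi,vtmcv] add [jexqf,zoxt] -> 10 lines: gfr srtx pwl esq jexqf zoxt wiveb nbn adt vadrh
Hunk 5: at line 3 remove [jexqf,zoxt,wiveb] add [owvqt,idti] -> 9 lines: gfr srtx pwl esq owvqt idti nbn adt vadrh
Hunk 6: at line 4 remove [idti] add [aml,mkxnd] -> 10 lines: gfr srtx pwl esq owvqt aml mkxnd nbn adt vadrh
Hunk 7: at line 6 remove [nbn] add [dvrln,ylei,qedz] -> 12 lines: gfr srtx pwl esq owvqt aml mkxnd dvrln ylei qedz adt vadrh
Final line 9: ylei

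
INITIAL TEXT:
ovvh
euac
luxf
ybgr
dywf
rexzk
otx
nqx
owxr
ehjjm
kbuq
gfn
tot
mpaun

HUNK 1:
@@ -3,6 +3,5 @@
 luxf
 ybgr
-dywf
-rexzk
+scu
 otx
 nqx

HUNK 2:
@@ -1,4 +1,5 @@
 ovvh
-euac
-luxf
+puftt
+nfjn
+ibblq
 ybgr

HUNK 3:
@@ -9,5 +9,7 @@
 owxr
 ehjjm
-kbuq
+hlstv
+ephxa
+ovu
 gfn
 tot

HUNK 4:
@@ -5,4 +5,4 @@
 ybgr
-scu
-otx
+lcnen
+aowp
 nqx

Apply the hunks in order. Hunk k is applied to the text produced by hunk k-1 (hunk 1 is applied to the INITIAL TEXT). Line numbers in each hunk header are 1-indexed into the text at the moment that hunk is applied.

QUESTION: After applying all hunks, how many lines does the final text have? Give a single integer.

Answer: 16

Derivation:
Hunk 1: at line 3 remove [dywf,rexzk] add [scu] -> 13 lines: ovvh euac luxf ybgr scu otx nqx owxr ehjjm kbuq gfn tot mpaun
Hunk 2: at line 1 remove [euac,luxf] add [puftt,nfjn,ibblq] -> 14 lines: ovvh puftt nfjn ibblq ybgr scu otx nqx owxr ehjjm kbuq gfn tot mpaun
Hunk 3: at line 9 remove [kbuq] add [hlstv,ephxa,ovu] -> 16 lines: ovvh puftt nfjn ibblq ybgr scu otx nqx owxr ehjjm hlstv ephxa ovu gfn tot mpaun
Hunk 4: at line 5 remove [scu,otx] add [lcnen,aowp] -> 16 lines: ovvh puftt nfjn ibblq ybgr lcnen aowp nqx owxr ehjjm hlstv ephxa ovu gfn tot mpaun
Final line count: 16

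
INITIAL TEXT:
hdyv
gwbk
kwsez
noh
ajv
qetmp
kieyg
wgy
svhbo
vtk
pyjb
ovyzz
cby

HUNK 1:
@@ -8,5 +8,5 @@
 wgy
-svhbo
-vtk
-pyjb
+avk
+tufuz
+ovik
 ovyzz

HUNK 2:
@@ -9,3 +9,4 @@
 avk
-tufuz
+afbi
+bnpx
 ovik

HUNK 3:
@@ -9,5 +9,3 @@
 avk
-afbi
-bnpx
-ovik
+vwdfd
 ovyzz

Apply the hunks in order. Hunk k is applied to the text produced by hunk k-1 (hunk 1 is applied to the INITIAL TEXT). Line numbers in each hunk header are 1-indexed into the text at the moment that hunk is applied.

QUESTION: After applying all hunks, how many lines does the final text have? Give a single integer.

Hunk 1: at line 8 remove [svhbo,vtk,pyjb] add [avk,tufuz,ovik] -> 13 lines: hdyv gwbk kwsez noh ajv qetmp kieyg wgy avk tufuz ovik ovyzz cby
Hunk 2: at line 9 remove [tufuz] add [afbi,bnpx] -> 14 lines: hdyv gwbk kwsez noh ajv qetmp kieyg wgy avk afbi bnpx ovik ovyzz cby
Hunk 3: at line 9 remove [afbi,bnpx,ovik] add [vwdfd] -> 12 lines: hdyv gwbk kwsez noh ajv qetmp kieyg wgy avk vwdfd ovyzz cby
Final line count: 12

Answer: 12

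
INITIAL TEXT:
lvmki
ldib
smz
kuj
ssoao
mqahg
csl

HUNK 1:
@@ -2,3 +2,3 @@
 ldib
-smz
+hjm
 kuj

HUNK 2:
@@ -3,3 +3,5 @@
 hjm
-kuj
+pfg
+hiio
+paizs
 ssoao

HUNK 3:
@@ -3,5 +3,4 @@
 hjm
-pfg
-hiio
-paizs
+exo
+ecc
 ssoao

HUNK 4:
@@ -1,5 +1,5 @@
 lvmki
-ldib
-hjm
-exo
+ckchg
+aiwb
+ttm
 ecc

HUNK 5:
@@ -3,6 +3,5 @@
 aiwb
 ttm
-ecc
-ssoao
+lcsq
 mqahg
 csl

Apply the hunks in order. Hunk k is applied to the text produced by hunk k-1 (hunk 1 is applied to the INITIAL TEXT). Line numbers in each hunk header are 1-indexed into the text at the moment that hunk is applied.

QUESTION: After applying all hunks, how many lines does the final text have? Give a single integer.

Hunk 1: at line 2 remove [smz] add [hjm] -> 7 lines: lvmki ldib hjm kuj ssoao mqahg csl
Hunk 2: at line 3 remove [kuj] add [pfg,hiio,paizs] -> 9 lines: lvmki ldib hjm pfg hiio paizs ssoao mqahg csl
Hunk 3: at line 3 remove [pfg,hiio,paizs] add [exo,ecc] -> 8 lines: lvmki ldib hjm exo ecc ssoao mqahg csl
Hunk 4: at line 1 remove [ldib,hjm,exo] add [ckchg,aiwb,ttm] -> 8 lines: lvmki ckchg aiwb ttm ecc ssoao mqahg csl
Hunk 5: at line 3 remove [ecc,ssoao] add [lcsq] -> 7 lines: lvmki ckchg aiwb ttm lcsq mqahg csl
Final line count: 7

Answer: 7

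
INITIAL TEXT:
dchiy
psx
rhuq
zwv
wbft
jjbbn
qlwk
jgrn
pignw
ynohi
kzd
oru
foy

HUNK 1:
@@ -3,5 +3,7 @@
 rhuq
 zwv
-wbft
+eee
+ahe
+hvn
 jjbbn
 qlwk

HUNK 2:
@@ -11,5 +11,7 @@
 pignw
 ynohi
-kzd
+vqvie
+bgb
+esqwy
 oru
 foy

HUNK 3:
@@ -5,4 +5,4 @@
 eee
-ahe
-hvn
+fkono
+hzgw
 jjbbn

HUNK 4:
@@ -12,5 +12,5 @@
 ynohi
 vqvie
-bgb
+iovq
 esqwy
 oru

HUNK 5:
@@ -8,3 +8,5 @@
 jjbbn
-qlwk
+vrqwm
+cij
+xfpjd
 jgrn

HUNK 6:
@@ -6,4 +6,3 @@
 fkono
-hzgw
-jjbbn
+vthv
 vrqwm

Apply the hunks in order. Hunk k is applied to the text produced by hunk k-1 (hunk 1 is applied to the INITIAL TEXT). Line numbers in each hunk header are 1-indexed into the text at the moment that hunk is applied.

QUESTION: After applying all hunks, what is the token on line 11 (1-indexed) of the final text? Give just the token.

Answer: jgrn

Derivation:
Hunk 1: at line 3 remove [wbft] add [eee,ahe,hvn] -> 15 lines: dchiy psx rhuq zwv eee ahe hvn jjbbn qlwk jgrn pignw ynohi kzd oru foy
Hunk 2: at line 11 remove [kzd] add [vqvie,bgb,esqwy] -> 17 lines: dchiy psx rhuq zwv eee ahe hvn jjbbn qlwk jgrn pignw ynohi vqvie bgb esqwy oru foy
Hunk 3: at line 5 remove [ahe,hvn] add [fkono,hzgw] -> 17 lines: dchiy psx rhuq zwv eee fkono hzgw jjbbn qlwk jgrn pignw ynohi vqvie bgb esqwy oru foy
Hunk 4: at line 12 remove [bgb] add [iovq] -> 17 lines: dchiy psx rhuq zwv eee fkono hzgw jjbbn qlwk jgrn pignw ynohi vqvie iovq esqwy oru foy
Hunk 5: at line 8 remove [qlwk] add [vrqwm,cij,xfpjd] -> 19 lines: dchiy psx rhuq zwv eee fkono hzgw jjbbn vrqwm cij xfpjd jgrn pignw ynohi vqvie iovq esqwy oru foy
Hunk 6: at line 6 remove [hzgw,jjbbn] add [vthv] -> 18 lines: dchiy psx rhuq zwv eee fkono vthv vrqwm cij xfpjd jgrn pignw ynohi vqvie iovq esqwy oru foy
Final line 11: jgrn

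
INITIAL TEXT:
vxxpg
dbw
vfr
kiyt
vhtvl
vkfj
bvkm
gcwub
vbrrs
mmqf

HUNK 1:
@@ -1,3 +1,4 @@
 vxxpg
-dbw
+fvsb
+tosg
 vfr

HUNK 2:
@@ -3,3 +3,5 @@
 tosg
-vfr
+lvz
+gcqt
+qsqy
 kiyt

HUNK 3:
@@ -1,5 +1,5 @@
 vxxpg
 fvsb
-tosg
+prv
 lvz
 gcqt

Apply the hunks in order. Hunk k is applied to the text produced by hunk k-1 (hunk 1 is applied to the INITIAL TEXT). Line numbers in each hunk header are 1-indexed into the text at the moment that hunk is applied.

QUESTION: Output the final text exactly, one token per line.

Answer: vxxpg
fvsb
prv
lvz
gcqt
qsqy
kiyt
vhtvl
vkfj
bvkm
gcwub
vbrrs
mmqf

Derivation:
Hunk 1: at line 1 remove [dbw] add [fvsb,tosg] -> 11 lines: vxxpg fvsb tosg vfr kiyt vhtvl vkfj bvkm gcwub vbrrs mmqf
Hunk 2: at line 3 remove [vfr] add [lvz,gcqt,qsqy] -> 13 lines: vxxpg fvsb tosg lvz gcqt qsqy kiyt vhtvl vkfj bvkm gcwub vbrrs mmqf
Hunk 3: at line 1 remove [tosg] add [prv] -> 13 lines: vxxpg fvsb prv lvz gcqt qsqy kiyt vhtvl vkfj bvkm gcwub vbrrs mmqf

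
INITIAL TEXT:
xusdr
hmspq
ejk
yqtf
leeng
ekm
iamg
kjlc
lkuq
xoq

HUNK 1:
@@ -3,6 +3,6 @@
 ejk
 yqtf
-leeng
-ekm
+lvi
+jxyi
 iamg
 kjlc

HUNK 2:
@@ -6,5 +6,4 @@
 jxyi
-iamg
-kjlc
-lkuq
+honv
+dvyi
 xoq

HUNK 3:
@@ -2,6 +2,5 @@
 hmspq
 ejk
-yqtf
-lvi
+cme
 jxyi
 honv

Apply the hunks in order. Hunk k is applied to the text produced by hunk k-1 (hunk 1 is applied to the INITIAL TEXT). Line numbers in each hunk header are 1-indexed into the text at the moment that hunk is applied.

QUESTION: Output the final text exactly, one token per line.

Hunk 1: at line 3 remove [leeng,ekm] add [lvi,jxyi] -> 10 lines: xusdr hmspq ejk yqtf lvi jxyi iamg kjlc lkuq xoq
Hunk 2: at line 6 remove [iamg,kjlc,lkuq] add [honv,dvyi] -> 9 lines: xusdr hmspq ejk yqtf lvi jxyi honv dvyi xoq
Hunk 3: at line 2 remove [yqtf,lvi] add [cme] -> 8 lines: xusdr hmspq ejk cme jxyi honv dvyi xoq

Answer: xusdr
hmspq
ejk
cme
jxyi
honv
dvyi
xoq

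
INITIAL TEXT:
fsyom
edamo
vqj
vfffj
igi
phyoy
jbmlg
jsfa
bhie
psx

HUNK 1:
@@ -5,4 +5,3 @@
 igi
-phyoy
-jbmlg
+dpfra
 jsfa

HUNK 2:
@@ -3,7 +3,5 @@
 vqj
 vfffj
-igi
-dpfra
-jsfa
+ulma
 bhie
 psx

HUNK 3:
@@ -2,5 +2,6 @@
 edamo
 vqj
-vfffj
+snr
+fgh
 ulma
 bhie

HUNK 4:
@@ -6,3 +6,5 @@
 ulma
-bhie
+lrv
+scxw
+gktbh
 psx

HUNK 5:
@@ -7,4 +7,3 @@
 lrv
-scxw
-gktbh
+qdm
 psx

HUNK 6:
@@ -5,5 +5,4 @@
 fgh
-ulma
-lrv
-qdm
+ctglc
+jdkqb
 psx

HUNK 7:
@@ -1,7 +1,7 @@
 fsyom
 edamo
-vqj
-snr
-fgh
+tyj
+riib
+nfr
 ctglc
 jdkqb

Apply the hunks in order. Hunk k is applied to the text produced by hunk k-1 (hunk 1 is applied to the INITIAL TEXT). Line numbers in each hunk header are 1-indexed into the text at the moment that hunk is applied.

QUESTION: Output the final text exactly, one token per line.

Hunk 1: at line 5 remove [phyoy,jbmlg] add [dpfra] -> 9 lines: fsyom edamo vqj vfffj igi dpfra jsfa bhie psx
Hunk 2: at line 3 remove [igi,dpfra,jsfa] add [ulma] -> 7 lines: fsyom edamo vqj vfffj ulma bhie psx
Hunk 3: at line 2 remove [vfffj] add [snr,fgh] -> 8 lines: fsyom edamo vqj snr fgh ulma bhie psx
Hunk 4: at line 6 remove [bhie] add [lrv,scxw,gktbh] -> 10 lines: fsyom edamo vqj snr fgh ulma lrv scxw gktbh psx
Hunk 5: at line 7 remove [scxw,gktbh] add [qdm] -> 9 lines: fsyom edamo vqj snr fgh ulma lrv qdm psx
Hunk 6: at line 5 remove [ulma,lrv,qdm] add [ctglc,jdkqb] -> 8 lines: fsyom edamo vqj snr fgh ctglc jdkqb psx
Hunk 7: at line 1 remove [vqj,snr,fgh] add [tyj,riib,nfr] -> 8 lines: fsyom edamo tyj riib nfr ctglc jdkqb psx

Answer: fsyom
edamo
tyj
riib
nfr
ctglc
jdkqb
psx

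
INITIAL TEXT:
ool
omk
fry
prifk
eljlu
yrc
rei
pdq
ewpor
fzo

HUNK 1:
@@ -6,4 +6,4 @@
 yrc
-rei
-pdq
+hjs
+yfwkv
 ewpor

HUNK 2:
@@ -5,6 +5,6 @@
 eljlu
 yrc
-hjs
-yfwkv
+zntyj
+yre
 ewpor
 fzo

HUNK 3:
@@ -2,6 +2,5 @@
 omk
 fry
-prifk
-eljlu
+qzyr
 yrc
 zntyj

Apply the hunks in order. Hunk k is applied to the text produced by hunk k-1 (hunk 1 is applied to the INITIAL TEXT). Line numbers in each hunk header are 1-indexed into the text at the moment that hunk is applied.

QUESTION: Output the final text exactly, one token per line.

Answer: ool
omk
fry
qzyr
yrc
zntyj
yre
ewpor
fzo

Derivation:
Hunk 1: at line 6 remove [rei,pdq] add [hjs,yfwkv] -> 10 lines: ool omk fry prifk eljlu yrc hjs yfwkv ewpor fzo
Hunk 2: at line 5 remove [hjs,yfwkv] add [zntyj,yre] -> 10 lines: ool omk fry prifk eljlu yrc zntyj yre ewpor fzo
Hunk 3: at line 2 remove [prifk,eljlu] add [qzyr] -> 9 lines: ool omk fry qzyr yrc zntyj yre ewpor fzo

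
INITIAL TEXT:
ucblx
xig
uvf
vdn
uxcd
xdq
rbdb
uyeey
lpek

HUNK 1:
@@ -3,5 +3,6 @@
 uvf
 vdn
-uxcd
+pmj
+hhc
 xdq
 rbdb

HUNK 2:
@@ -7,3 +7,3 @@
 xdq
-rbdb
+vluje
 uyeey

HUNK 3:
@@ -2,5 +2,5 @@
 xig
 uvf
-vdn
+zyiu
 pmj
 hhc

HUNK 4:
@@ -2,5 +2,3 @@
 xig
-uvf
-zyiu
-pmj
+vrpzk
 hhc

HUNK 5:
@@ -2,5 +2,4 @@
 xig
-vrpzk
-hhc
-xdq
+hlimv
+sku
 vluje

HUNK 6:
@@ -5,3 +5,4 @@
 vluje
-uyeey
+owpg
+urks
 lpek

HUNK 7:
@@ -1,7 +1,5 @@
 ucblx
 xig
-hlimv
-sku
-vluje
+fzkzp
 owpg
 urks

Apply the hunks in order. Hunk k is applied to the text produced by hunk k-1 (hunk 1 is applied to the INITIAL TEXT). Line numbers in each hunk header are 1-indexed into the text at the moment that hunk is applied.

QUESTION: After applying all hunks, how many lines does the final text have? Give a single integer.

Hunk 1: at line 3 remove [uxcd] add [pmj,hhc] -> 10 lines: ucblx xig uvf vdn pmj hhc xdq rbdb uyeey lpek
Hunk 2: at line 7 remove [rbdb] add [vluje] -> 10 lines: ucblx xig uvf vdn pmj hhc xdq vluje uyeey lpek
Hunk 3: at line 2 remove [vdn] add [zyiu] -> 10 lines: ucblx xig uvf zyiu pmj hhc xdq vluje uyeey lpek
Hunk 4: at line 2 remove [uvf,zyiu,pmj] add [vrpzk] -> 8 lines: ucblx xig vrpzk hhc xdq vluje uyeey lpek
Hunk 5: at line 2 remove [vrpzk,hhc,xdq] add [hlimv,sku] -> 7 lines: ucblx xig hlimv sku vluje uyeey lpek
Hunk 6: at line 5 remove [uyeey] add [owpg,urks] -> 8 lines: ucblx xig hlimv sku vluje owpg urks lpek
Hunk 7: at line 1 remove [hlimv,sku,vluje] add [fzkzp] -> 6 lines: ucblx xig fzkzp owpg urks lpek
Final line count: 6

Answer: 6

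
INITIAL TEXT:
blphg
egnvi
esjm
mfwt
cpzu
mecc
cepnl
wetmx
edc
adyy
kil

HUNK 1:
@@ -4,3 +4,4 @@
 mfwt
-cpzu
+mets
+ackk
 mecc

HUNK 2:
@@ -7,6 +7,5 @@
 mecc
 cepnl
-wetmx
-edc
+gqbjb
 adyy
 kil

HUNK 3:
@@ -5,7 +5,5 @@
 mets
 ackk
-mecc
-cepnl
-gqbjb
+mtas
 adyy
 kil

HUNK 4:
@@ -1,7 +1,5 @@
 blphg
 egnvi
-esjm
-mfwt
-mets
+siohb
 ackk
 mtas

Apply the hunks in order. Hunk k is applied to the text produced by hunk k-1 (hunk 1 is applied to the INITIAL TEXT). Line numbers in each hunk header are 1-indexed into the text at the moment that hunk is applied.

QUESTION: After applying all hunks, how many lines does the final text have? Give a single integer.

Hunk 1: at line 4 remove [cpzu] add [mets,ackk] -> 12 lines: blphg egnvi esjm mfwt mets ackk mecc cepnl wetmx edc adyy kil
Hunk 2: at line 7 remove [wetmx,edc] add [gqbjb] -> 11 lines: blphg egnvi esjm mfwt mets ackk mecc cepnl gqbjb adyy kil
Hunk 3: at line 5 remove [mecc,cepnl,gqbjb] add [mtas] -> 9 lines: blphg egnvi esjm mfwt mets ackk mtas adyy kil
Hunk 4: at line 1 remove [esjm,mfwt,mets] add [siohb] -> 7 lines: blphg egnvi siohb ackk mtas adyy kil
Final line count: 7

Answer: 7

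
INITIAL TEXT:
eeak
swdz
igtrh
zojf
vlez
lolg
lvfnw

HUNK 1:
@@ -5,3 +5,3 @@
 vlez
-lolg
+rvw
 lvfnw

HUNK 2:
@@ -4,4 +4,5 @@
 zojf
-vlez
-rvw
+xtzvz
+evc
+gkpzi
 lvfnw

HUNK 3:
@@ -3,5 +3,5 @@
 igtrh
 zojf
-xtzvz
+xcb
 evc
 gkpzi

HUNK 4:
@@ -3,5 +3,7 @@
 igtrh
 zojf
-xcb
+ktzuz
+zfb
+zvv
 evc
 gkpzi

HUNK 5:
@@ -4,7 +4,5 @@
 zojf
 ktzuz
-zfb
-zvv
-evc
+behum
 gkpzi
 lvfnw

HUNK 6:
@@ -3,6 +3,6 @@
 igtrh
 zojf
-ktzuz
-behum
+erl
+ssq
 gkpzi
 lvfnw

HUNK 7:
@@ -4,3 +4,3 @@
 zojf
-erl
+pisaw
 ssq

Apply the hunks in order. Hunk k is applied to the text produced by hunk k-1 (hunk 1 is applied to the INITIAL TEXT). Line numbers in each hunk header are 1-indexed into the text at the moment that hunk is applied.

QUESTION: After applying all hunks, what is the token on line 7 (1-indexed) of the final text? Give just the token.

Answer: gkpzi

Derivation:
Hunk 1: at line 5 remove [lolg] add [rvw] -> 7 lines: eeak swdz igtrh zojf vlez rvw lvfnw
Hunk 2: at line 4 remove [vlez,rvw] add [xtzvz,evc,gkpzi] -> 8 lines: eeak swdz igtrh zojf xtzvz evc gkpzi lvfnw
Hunk 3: at line 3 remove [xtzvz] add [xcb] -> 8 lines: eeak swdz igtrh zojf xcb evc gkpzi lvfnw
Hunk 4: at line 3 remove [xcb] add [ktzuz,zfb,zvv] -> 10 lines: eeak swdz igtrh zojf ktzuz zfb zvv evc gkpzi lvfnw
Hunk 5: at line 4 remove [zfb,zvv,evc] add [behum] -> 8 lines: eeak swdz igtrh zojf ktzuz behum gkpzi lvfnw
Hunk 6: at line 3 remove [ktzuz,behum] add [erl,ssq] -> 8 lines: eeak swdz igtrh zojf erl ssq gkpzi lvfnw
Hunk 7: at line 4 remove [erl] add [pisaw] -> 8 lines: eeak swdz igtrh zojf pisaw ssq gkpzi lvfnw
Final line 7: gkpzi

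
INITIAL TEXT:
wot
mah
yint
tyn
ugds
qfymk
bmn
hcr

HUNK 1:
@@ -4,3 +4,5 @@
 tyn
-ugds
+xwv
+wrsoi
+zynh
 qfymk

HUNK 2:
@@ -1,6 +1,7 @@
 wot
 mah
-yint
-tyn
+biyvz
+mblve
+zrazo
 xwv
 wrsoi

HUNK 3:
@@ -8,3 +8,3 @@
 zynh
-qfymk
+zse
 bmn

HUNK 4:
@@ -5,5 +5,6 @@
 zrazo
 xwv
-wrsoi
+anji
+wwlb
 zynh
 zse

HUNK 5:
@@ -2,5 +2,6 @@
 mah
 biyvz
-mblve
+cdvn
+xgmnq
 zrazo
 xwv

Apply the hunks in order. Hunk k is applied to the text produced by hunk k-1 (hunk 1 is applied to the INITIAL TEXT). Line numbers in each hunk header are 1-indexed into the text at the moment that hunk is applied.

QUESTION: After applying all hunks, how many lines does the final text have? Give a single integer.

Hunk 1: at line 4 remove [ugds] add [xwv,wrsoi,zynh] -> 10 lines: wot mah yint tyn xwv wrsoi zynh qfymk bmn hcr
Hunk 2: at line 1 remove [yint,tyn] add [biyvz,mblve,zrazo] -> 11 lines: wot mah biyvz mblve zrazo xwv wrsoi zynh qfymk bmn hcr
Hunk 3: at line 8 remove [qfymk] add [zse] -> 11 lines: wot mah biyvz mblve zrazo xwv wrsoi zynh zse bmn hcr
Hunk 4: at line 5 remove [wrsoi] add [anji,wwlb] -> 12 lines: wot mah biyvz mblve zrazo xwv anji wwlb zynh zse bmn hcr
Hunk 5: at line 2 remove [mblve] add [cdvn,xgmnq] -> 13 lines: wot mah biyvz cdvn xgmnq zrazo xwv anji wwlb zynh zse bmn hcr
Final line count: 13

Answer: 13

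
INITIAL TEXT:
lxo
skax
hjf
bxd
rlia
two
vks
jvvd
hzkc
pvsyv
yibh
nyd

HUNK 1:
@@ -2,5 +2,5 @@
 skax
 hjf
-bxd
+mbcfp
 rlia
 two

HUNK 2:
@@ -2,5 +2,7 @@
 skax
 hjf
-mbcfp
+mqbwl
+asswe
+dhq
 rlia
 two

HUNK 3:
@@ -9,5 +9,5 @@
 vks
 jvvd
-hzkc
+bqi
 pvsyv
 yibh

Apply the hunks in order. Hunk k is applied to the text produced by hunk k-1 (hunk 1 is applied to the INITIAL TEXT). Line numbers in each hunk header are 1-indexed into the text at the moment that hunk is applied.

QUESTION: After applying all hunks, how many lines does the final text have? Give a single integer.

Answer: 14

Derivation:
Hunk 1: at line 2 remove [bxd] add [mbcfp] -> 12 lines: lxo skax hjf mbcfp rlia two vks jvvd hzkc pvsyv yibh nyd
Hunk 2: at line 2 remove [mbcfp] add [mqbwl,asswe,dhq] -> 14 lines: lxo skax hjf mqbwl asswe dhq rlia two vks jvvd hzkc pvsyv yibh nyd
Hunk 3: at line 9 remove [hzkc] add [bqi] -> 14 lines: lxo skax hjf mqbwl asswe dhq rlia two vks jvvd bqi pvsyv yibh nyd
Final line count: 14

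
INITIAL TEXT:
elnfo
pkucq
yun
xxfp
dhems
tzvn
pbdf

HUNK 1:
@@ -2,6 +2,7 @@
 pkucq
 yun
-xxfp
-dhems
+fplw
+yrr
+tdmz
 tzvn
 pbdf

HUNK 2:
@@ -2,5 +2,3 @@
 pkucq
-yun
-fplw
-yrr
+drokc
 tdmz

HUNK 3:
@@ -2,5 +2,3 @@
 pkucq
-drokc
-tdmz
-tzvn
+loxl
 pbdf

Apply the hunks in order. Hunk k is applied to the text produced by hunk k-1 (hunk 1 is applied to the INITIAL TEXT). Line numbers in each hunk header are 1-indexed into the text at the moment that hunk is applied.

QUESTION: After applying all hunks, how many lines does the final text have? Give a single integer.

Hunk 1: at line 2 remove [xxfp,dhems] add [fplw,yrr,tdmz] -> 8 lines: elnfo pkucq yun fplw yrr tdmz tzvn pbdf
Hunk 2: at line 2 remove [yun,fplw,yrr] add [drokc] -> 6 lines: elnfo pkucq drokc tdmz tzvn pbdf
Hunk 3: at line 2 remove [drokc,tdmz,tzvn] add [loxl] -> 4 lines: elnfo pkucq loxl pbdf
Final line count: 4

Answer: 4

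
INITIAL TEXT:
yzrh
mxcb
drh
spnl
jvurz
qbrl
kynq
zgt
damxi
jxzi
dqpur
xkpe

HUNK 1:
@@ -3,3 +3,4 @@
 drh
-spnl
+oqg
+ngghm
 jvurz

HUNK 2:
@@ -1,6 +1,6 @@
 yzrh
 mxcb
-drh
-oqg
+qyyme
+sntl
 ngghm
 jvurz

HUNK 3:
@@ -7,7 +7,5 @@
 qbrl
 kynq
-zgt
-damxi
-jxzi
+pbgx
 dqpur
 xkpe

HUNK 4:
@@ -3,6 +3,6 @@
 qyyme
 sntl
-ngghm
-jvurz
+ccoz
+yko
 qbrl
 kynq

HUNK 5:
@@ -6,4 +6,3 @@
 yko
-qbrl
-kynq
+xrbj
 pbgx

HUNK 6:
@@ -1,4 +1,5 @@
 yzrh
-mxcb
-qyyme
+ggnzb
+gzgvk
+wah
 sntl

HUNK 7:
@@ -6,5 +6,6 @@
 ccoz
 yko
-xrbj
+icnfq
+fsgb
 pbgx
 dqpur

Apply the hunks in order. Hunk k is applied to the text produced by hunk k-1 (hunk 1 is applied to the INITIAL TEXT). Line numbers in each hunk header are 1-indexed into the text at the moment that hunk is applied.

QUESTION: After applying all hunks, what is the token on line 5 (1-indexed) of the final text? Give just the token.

Hunk 1: at line 3 remove [spnl] add [oqg,ngghm] -> 13 lines: yzrh mxcb drh oqg ngghm jvurz qbrl kynq zgt damxi jxzi dqpur xkpe
Hunk 2: at line 1 remove [drh,oqg] add [qyyme,sntl] -> 13 lines: yzrh mxcb qyyme sntl ngghm jvurz qbrl kynq zgt damxi jxzi dqpur xkpe
Hunk 3: at line 7 remove [zgt,damxi,jxzi] add [pbgx] -> 11 lines: yzrh mxcb qyyme sntl ngghm jvurz qbrl kynq pbgx dqpur xkpe
Hunk 4: at line 3 remove [ngghm,jvurz] add [ccoz,yko] -> 11 lines: yzrh mxcb qyyme sntl ccoz yko qbrl kynq pbgx dqpur xkpe
Hunk 5: at line 6 remove [qbrl,kynq] add [xrbj] -> 10 lines: yzrh mxcb qyyme sntl ccoz yko xrbj pbgx dqpur xkpe
Hunk 6: at line 1 remove [mxcb,qyyme] add [ggnzb,gzgvk,wah] -> 11 lines: yzrh ggnzb gzgvk wah sntl ccoz yko xrbj pbgx dqpur xkpe
Hunk 7: at line 6 remove [xrbj] add [icnfq,fsgb] -> 12 lines: yzrh ggnzb gzgvk wah sntl ccoz yko icnfq fsgb pbgx dqpur xkpe
Final line 5: sntl

Answer: sntl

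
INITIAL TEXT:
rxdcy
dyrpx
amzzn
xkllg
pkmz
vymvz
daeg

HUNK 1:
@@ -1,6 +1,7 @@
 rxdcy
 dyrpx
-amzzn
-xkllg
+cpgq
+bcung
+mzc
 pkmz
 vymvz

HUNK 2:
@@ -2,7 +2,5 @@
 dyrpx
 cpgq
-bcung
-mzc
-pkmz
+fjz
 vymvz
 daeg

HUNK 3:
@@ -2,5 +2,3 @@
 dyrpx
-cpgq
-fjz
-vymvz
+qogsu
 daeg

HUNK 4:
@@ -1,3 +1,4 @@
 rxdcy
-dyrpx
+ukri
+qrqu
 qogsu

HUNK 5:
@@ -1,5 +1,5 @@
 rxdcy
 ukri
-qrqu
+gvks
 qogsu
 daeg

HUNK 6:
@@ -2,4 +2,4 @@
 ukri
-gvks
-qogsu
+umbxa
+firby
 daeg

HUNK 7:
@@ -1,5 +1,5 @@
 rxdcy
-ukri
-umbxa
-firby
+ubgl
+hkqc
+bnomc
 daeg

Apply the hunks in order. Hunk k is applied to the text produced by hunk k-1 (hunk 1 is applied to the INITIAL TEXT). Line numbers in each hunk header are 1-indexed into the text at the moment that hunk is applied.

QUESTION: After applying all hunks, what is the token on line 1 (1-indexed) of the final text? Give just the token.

Answer: rxdcy

Derivation:
Hunk 1: at line 1 remove [amzzn,xkllg] add [cpgq,bcung,mzc] -> 8 lines: rxdcy dyrpx cpgq bcung mzc pkmz vymvz daeg
Hunk 2: at line 2 remove [bcung,mzc,pkmz] add [fjz] -> 6 lines: rxdcy dyrpx cpgq fjz vymvz daeg
Hunk 3: at line 2 remove [cpgq,fjz,vymvz] add [qogsu] -> 4 lines: rxdcy dyrpx qogsu daeg
Hunk 4: at line 1 remove [dyrpx] add [ukri,qrqu] -> 5 lines: rxdcy ukri qrqu qogsu daeg
Hunk 5: at line 1 remove [qrqu] add [gvks] -> 5 lines: rxdcy ukri gvks qogsu daeg
Hunk 6: at line 2 remove [gvks,qogsu] add [umbxa,firby] -> 5 lines: rxdcy ukri umbxa firby daeg
Hunk 7: at line 1 remove [ukri,umbxa,firby] add [ubgl,hkqc,bnomc] -> 5 lines: rxdcy ubgl hkqc bnomc daeg
Final line 1: rxdcy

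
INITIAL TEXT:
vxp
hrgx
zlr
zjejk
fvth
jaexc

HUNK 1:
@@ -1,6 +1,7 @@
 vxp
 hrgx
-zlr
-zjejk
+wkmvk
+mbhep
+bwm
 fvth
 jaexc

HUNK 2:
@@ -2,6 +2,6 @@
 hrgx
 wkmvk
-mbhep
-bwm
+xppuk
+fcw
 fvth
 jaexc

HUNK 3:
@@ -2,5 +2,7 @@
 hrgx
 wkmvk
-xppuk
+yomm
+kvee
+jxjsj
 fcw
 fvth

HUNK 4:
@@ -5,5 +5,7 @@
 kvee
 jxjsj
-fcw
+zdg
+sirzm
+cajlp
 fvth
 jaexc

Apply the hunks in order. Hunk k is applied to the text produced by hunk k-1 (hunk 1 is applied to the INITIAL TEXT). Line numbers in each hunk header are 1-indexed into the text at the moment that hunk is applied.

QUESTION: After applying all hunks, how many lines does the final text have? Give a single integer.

Answer: 11

Derivation:
Hunk 1: at line 1 remove [zlr,zjejk] add [wkmvk,mbhep,bwm] -> 7 lines: vxp hrgx wkmvk mbhep bwm fvth jaexc
Hunk 2: at line 2 remove [mbhep,bwm] add [xppuk,fcw] -> 7 lines: vxp hrgx wkmvk xppuk fcw fvth jaexc
Hunk 3: at line 2 remove [xppuk] add [yomm,kvee,jxjsj] -> 9 lines: vxp hrgx wkmvk yomm kvee jxjsj fcw fvth jaexc
Hunk 4: at line 5 remove [fcw] add [zdg,sirzm,cajlp] -> 11 lines: vxp hrgx wkmvk yomm kvee jxjsj zdg sirzm cajlp fvth jaexc
Final line count: 11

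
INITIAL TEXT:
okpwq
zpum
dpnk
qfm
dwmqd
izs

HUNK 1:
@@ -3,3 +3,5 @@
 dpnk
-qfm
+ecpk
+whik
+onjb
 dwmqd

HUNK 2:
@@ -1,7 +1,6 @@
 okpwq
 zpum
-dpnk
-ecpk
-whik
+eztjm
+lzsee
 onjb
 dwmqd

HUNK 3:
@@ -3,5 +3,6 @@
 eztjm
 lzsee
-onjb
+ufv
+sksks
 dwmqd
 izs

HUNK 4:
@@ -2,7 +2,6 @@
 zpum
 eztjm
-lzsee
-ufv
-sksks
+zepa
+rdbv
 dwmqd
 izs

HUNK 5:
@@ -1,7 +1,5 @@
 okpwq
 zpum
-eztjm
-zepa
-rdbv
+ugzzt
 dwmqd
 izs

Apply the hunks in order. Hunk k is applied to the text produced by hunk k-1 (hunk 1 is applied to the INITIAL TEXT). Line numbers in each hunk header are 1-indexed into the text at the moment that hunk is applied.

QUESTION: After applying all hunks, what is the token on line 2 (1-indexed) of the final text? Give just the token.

Answer: zpum

Derivation:
Hunk 1: at line 3 remove [qfm] add [ecpk,whik,onjb] -> 8 lines: okpwq zpum dpnk ecpk whik onjb dwmqd izs
Hunk 2: at line 1 remove [dpnk,ecpk,whik] add [eztjm,lzsee] -> 7 lines: okpwq zpum eztjm lzsee onjb dwmqd izs
Hunk 3: at line 3 remove [onjb] add [ufv,sksks] -> 8 lines: okpwq zpum eztjm lzsee ufv sksks dwmqd izs
Hunk 4: at line 2 remove [lzsee,ufv,sksks] add [zepa,rdbv] -> 7 lines: okpwq zpum eztjm zepa rdbv dwmqd izs
Hunk 5: at line 1 remove [eztjm,zepa,rdbv] add [ugzzt] -> 5 lines: okpwq zpum ugzzt dwmqd izs
Final line 2: zpum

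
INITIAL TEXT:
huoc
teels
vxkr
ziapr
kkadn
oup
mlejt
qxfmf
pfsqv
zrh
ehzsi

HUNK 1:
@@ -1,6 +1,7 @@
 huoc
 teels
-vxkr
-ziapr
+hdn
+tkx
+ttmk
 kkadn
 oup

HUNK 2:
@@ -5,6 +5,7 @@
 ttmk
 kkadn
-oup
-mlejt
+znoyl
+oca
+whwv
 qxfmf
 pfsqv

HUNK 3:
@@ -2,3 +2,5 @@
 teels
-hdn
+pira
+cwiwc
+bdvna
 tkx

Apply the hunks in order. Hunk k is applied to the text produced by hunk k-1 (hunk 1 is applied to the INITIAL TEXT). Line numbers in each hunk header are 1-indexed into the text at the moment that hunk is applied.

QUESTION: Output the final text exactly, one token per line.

Answer: huoc
teels
pira
cwiwc
bdvna
tkx
ttmk
kkadn
znoyl
oca
whwv
qxfmf
pfsqv
zrh
ehzsi

Derivation:
Hunk 1: at line 1 remove [vxkr,ziapr] add [hdn,tkx,ttmk] -> 12 lines: huoc teels hdn tkx ttmk kkadn oup mlejt qxfmf pfsqv zrh ehzsi
Hunk 2: at line 5 remove [oup,mlejt] add [znoyl,oca,whwv] -> 13 lines: huoc teels hdn tkx ttmk kkadn znoyl oca whwv qxfmf pfsqv zrh ehzsi
Hunk 3: at line 2 remove [hdn] add [pira,cwiwc,bdvna] -> 15 lines: huoc teels pira cwiwc bdvna tkx ttmk kkadn znoyl oca whwv qxfmf pfsqv zrh ehzsi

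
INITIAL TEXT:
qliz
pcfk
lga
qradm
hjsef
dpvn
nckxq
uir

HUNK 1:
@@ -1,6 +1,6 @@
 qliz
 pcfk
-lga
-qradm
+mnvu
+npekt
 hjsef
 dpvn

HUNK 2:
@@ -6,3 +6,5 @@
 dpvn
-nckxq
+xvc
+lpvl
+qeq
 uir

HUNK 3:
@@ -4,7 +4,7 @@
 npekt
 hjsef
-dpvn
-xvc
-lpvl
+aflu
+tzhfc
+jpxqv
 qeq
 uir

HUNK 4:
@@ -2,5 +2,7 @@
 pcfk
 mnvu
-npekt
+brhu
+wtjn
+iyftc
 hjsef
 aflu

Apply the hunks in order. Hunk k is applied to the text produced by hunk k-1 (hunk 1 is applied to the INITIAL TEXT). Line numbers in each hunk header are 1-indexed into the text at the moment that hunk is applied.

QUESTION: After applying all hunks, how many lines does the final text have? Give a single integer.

Answer: 12

Derivation:
Hunk 1: at line 1 remove [lga,qradm] add [mnvu,npekt] -> 8 lines: qliz pcfk mnvu npekt hjsef dpvn nckxq uir
Hunk 2: at line 6 remove [nckxq] add [xvc,lpvl,qeq] -> 10 lines: qliz pcfk mnvu npekt hjsef dpvn xvc lpvl qeq uir
Hunk 3: at line 4 remove [dpvn,xvc,lpvl] add [aflu,tzhfc,jpxqv] -> 10 lines: qliz pcfk mnvu npekt hjsef aflu tzhfc jpxqv qeq uir
Hunk 4: at line 2 remove [npekt] add [brhu,wtjn,iyftc] -> 12 lines: qliz pcfk mnvu brhu wtjn iyftc hjsef aflu tzhfc jpxqv qeq uir
Final line count: 12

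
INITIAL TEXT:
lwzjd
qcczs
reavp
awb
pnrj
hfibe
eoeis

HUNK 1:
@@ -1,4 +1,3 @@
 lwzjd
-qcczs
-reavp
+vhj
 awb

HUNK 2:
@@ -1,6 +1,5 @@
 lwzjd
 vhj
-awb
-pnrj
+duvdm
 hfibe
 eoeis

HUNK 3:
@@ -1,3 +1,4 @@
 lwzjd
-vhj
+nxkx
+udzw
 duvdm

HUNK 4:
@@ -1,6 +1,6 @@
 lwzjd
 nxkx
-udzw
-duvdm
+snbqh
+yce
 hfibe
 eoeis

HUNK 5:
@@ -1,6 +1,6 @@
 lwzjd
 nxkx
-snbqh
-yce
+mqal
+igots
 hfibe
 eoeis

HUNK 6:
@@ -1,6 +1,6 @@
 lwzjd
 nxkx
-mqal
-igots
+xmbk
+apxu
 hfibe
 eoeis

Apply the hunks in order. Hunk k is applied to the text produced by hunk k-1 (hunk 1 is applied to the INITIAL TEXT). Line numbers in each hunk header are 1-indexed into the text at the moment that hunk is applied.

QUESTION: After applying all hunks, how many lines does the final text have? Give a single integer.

Hunk 1: at line 1 remove [qcczs,reavp] add [vhj] -> 6 lines: lwzjd vhj awb pnrj hfibe eoeis
Hunk 2: at line 1 remove [awb,pnrj] add [duvdm] -> 5 lines: lwzjd vhj duvdm hfibe eoeis
Hunk 3: at line 1 remove [vhj] add [nxkx,udzw] -> 6 lines: lwzjd nxkx udzw duvdm hfibe eoeis
Hunk 4: at line 1 remove [udzw,duvdm] add [snbqh,yce] -> 6 lines: lwzjd nxkx snbqh yce hfibe eoeis
Hunk 5: at line 1 remove [snbqh,yce] add [mqal,igots] -> 6 lines: lwzjd nxkx mqal igots hfibe eoeis
Hunk 6: at line 1 remove [mqal,igots] add [xmbk,apxu] -> 6 lines: lwzjd nxkx xmbk apxu hfibe eoeis
Final line count: 6

Answer: 6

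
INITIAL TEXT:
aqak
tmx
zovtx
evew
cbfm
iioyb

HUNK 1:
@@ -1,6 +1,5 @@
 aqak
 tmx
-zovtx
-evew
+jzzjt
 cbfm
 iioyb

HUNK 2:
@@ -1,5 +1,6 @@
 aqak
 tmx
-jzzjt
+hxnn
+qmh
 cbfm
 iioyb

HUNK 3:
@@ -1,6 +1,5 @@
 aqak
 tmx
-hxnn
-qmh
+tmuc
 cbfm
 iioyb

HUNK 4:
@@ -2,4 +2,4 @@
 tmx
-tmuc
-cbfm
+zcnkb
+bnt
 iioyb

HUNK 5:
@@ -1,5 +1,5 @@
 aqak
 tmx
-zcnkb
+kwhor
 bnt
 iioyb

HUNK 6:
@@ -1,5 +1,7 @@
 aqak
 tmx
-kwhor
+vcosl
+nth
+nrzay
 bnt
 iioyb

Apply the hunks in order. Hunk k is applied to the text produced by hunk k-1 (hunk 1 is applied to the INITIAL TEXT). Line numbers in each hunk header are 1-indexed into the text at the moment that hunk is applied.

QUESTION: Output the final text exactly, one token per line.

Answer: aqak
tmx
vcosl
nth
nrzay
bnt
iioyb

Derivation:
Hunk 1: at line 1 remove [zovtx,evew] add [jzzjt] -> 5 lines: aqak tmx jzzjt cbfm iioyb
Hunk 2: at line 1 remove [jzzjt] add [hxnn,qmh] -> 6 lines: aqak tmx hxnn qmh cbfm iioyb
Hunk 3: at line 1 remove [hxnn,qmh] add [tmuc] -> 5 lines: aqak tmx tmuc cbfm iioyb
Hunk 4: at line 2 remove [tmuc,cbfm] add [zcnkb,bnt] -> 5 lines: aqak tmx zcnkb bnt iioyb
Hunk 5: at line 1 remove [zcnkb] add [kwhor] -> 5 lines: aqak tmx kwhor bnt iioyb
Hunk 6: at line 1 remove [kwhor] add [vcosl,nth,nrzay] -> 7 lines: aqak tmx vcosl nth nrzay bnt iioyb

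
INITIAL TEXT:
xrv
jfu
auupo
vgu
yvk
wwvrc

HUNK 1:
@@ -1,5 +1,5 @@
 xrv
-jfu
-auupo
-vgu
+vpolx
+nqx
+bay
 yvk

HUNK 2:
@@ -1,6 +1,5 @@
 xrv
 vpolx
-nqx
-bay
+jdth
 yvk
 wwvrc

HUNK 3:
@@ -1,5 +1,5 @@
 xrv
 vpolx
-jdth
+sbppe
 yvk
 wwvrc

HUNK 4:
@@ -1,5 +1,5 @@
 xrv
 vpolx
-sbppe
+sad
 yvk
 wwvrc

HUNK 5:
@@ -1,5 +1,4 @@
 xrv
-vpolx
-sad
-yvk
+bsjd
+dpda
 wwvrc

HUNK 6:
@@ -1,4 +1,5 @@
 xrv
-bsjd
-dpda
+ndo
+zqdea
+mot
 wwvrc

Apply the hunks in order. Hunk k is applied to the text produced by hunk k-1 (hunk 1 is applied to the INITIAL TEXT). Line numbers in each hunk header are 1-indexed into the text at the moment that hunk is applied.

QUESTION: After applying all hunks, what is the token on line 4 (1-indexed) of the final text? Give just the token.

Answer: mot

Derivation:
Hunk 1: at line 1 remove [jfu,auupo,vgu] add [vpolx,nqx,bay] -> 6 lines: xrv vpolx nqx bay yvk wwvrc
Hunk 2: at line 1 remove [nqx,bay] add [jdth] -> 5 lines: xrv vpolx jdth yvk wwvrc
Hunk 3: at line 1 remove [jdth] add [sbppe] -> 5 lines: xrv vpolx sbppe yvk wwvrc
Hunk 4: at line 1 remove [sbppe] add [sad] -> 5 lines: xrv vpolx sad yvk wwvrc
Hunk 5: at line 1 remove [vpolx,sad,yvk] add [bsjd,dpda] -> 4 lines: xrv bsjd dpda wwvrc
Hunk 6: at line 1 remove [bsjd,dpda] add [ndo,zqdea,mot] -> 5 lines: xrv ndo zqdea mot wwvrc
Final line 4: mot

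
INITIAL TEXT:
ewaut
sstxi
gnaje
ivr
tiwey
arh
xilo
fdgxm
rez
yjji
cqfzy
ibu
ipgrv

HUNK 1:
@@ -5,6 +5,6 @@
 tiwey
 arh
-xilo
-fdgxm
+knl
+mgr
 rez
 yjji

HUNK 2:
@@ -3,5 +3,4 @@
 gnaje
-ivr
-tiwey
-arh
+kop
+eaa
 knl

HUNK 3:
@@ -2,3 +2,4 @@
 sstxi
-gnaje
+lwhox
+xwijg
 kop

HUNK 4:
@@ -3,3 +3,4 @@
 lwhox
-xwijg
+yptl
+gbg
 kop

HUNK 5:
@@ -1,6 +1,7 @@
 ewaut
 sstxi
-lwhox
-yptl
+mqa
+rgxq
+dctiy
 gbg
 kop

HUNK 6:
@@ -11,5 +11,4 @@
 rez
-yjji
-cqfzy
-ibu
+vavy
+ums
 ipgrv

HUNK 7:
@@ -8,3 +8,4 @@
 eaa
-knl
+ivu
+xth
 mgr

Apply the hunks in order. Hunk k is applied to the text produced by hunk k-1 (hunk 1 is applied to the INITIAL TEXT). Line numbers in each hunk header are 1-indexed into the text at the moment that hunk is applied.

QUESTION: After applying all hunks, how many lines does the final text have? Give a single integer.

Hunk 1: at line 5 remove [xilo,fdgxm] add [knl,mgr] -> 13 lines: ewaut sstxi gnaje ivr tiwey arh knl mgr rez yjji cqfzy ibu ipgrv
Hunk 2: at line 3 remove [ivr,tiwey,arh] add [kop,eaa] -> 12 lines: ewaut sstxi gnaje kop eaa knl mgr rez yjji cqfzy ibu ipgrv
Hunk 3: at line 2 remove [gnaje] add [lwhox,xwijg] -> 13 lines: ewaut sstxi lwhox xwijg kop eaa knl mgr rez yjji cqfzy ibu ipgrv
Hunk 4: at line 3 remove [xwijg] add [yptl,gbg] -> 14 lines: ewaut sstxi lwhox yptl gbg kop eaa knl mgr rez yjji cqfzy ibu ipgrv
Hunk 5: at line 1 remove [lwhox,yptl] add [mqa,rgxq,dctiy] -> 15 lines: ewaut sstxi mqa rgxq dctiy gbg kop eaa knl mgr rez yjji cqfzy ibu ipgrv
Hunk 6: at line 11 remove [yjji,cqfzy,ibu] add [vavy,ums] -> 14 lines: ewaut sstxi mqa rgxq dctiy gbg kop eaa knl mgr rez vavy ums ipgrv
Hunk 7: at line 8 remove [knl] add [ivu,xth] -> 15 lines: ewaut sstxi mqa rgxq dctiy gbg kop eaa ivu xth mgr rez vavy ums ipgrv
Final line count: 15

Answer: 15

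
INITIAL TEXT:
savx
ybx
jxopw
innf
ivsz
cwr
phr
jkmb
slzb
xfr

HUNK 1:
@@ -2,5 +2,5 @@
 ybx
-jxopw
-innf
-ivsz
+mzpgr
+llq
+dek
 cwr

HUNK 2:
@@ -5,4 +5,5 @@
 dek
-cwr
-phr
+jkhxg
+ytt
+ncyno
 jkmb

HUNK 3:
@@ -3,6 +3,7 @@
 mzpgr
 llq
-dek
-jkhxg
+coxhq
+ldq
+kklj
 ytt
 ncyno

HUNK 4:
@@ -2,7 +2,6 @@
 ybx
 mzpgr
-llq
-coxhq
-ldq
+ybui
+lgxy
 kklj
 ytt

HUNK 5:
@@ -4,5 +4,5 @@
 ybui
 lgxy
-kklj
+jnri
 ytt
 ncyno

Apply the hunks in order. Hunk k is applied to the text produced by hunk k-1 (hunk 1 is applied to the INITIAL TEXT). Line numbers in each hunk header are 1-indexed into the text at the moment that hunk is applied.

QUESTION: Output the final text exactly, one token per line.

Hunk 1: at line 2 remove [jxopw,innf,ivsz] add [mzpgr,llq,dek] -> 10 lines: savx ybx mzpgr llq dek cwr phr jkmb slzb xfr
Hunk 2: at line 5 remove [cwr,phr] add [jkhxg,ytt,ncyno] -> 11 lines: savx ybx mzpgr llq dek jkhxg ytt ncyno jkmb slzb xfr
Hunk 3: at line 3 remove [dek,jkhxg] add [coxhq,ldq,kklj] -> 12 lines: savx ybx mzpgr llq coxhq ldq kklj ytt ncyno jkmb slzb xfr
Hunk 4: at line 2 remove [llq,coxhq,ldq] add [ybui,lgxy] -> 11 lines: savx ybx mzpgr ybui lgxy kklj ytt ncyno jkmb slzb xfr
Hunk 5: at line 4 remove [kklj] add [jnri] -> 11 lines: savx ybx mzpgr ybui lgxy jnri ytt ncyno jkmb slzb xfr

Answer: savx
ybx
mzpgr
ybui
lgxy
jnri
ytt
ncyno
jkmb
slzb
xfr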